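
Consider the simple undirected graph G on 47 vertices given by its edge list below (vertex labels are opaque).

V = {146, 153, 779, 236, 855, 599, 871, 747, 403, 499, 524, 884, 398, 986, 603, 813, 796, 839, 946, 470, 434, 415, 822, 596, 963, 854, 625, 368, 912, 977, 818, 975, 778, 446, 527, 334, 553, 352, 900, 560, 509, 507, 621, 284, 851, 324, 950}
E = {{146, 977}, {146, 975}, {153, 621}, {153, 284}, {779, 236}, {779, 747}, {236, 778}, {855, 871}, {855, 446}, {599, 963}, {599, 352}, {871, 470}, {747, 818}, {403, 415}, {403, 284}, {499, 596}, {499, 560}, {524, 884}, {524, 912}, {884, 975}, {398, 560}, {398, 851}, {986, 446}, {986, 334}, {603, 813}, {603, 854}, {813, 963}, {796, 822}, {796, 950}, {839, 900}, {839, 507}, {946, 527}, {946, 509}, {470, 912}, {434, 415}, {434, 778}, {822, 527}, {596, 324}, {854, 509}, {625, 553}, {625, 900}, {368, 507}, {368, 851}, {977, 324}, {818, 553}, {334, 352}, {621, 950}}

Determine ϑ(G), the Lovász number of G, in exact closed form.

N(368) = {507, 851}, |N(368)| = 2.
Vertex 499 has 2 neighbors: 596, 560.
deg(599) = 2; N(599) = {963, 352}.
N(975) = {146, 884}, |N(975)| = 2.
G on 47 vertices is 2-regular; a single 47-cycle (edge-transitive).
A has 24 distinct eigenvalues ≈ [2.0, 1.982, 1.929, 1.841, 1.721, 1.57, 1.39, 1.186, 0.961, 0.719, 0.464, 0.2, -0.067, -0.333, -0.593, -0.842, -1.076, -1.291, -1.483, -1.649, -1.785, -1.889, -1.96, -1.996].
λ_max=2, λ_min=-2*cos(pi/47); ϑ = −47·λ_min/(λ_max−λ_min) = 47*cos(pi/47)/(cos(pi/47) + 1).
≈ 23.473731 (to 6 d.p.).
Check 23 ≤ 47*cos(pi/47)/(cos(pi/47) + 1) ≤ 24: both strict.

47*cos(pi/47)/(cos(pi/47) + 1)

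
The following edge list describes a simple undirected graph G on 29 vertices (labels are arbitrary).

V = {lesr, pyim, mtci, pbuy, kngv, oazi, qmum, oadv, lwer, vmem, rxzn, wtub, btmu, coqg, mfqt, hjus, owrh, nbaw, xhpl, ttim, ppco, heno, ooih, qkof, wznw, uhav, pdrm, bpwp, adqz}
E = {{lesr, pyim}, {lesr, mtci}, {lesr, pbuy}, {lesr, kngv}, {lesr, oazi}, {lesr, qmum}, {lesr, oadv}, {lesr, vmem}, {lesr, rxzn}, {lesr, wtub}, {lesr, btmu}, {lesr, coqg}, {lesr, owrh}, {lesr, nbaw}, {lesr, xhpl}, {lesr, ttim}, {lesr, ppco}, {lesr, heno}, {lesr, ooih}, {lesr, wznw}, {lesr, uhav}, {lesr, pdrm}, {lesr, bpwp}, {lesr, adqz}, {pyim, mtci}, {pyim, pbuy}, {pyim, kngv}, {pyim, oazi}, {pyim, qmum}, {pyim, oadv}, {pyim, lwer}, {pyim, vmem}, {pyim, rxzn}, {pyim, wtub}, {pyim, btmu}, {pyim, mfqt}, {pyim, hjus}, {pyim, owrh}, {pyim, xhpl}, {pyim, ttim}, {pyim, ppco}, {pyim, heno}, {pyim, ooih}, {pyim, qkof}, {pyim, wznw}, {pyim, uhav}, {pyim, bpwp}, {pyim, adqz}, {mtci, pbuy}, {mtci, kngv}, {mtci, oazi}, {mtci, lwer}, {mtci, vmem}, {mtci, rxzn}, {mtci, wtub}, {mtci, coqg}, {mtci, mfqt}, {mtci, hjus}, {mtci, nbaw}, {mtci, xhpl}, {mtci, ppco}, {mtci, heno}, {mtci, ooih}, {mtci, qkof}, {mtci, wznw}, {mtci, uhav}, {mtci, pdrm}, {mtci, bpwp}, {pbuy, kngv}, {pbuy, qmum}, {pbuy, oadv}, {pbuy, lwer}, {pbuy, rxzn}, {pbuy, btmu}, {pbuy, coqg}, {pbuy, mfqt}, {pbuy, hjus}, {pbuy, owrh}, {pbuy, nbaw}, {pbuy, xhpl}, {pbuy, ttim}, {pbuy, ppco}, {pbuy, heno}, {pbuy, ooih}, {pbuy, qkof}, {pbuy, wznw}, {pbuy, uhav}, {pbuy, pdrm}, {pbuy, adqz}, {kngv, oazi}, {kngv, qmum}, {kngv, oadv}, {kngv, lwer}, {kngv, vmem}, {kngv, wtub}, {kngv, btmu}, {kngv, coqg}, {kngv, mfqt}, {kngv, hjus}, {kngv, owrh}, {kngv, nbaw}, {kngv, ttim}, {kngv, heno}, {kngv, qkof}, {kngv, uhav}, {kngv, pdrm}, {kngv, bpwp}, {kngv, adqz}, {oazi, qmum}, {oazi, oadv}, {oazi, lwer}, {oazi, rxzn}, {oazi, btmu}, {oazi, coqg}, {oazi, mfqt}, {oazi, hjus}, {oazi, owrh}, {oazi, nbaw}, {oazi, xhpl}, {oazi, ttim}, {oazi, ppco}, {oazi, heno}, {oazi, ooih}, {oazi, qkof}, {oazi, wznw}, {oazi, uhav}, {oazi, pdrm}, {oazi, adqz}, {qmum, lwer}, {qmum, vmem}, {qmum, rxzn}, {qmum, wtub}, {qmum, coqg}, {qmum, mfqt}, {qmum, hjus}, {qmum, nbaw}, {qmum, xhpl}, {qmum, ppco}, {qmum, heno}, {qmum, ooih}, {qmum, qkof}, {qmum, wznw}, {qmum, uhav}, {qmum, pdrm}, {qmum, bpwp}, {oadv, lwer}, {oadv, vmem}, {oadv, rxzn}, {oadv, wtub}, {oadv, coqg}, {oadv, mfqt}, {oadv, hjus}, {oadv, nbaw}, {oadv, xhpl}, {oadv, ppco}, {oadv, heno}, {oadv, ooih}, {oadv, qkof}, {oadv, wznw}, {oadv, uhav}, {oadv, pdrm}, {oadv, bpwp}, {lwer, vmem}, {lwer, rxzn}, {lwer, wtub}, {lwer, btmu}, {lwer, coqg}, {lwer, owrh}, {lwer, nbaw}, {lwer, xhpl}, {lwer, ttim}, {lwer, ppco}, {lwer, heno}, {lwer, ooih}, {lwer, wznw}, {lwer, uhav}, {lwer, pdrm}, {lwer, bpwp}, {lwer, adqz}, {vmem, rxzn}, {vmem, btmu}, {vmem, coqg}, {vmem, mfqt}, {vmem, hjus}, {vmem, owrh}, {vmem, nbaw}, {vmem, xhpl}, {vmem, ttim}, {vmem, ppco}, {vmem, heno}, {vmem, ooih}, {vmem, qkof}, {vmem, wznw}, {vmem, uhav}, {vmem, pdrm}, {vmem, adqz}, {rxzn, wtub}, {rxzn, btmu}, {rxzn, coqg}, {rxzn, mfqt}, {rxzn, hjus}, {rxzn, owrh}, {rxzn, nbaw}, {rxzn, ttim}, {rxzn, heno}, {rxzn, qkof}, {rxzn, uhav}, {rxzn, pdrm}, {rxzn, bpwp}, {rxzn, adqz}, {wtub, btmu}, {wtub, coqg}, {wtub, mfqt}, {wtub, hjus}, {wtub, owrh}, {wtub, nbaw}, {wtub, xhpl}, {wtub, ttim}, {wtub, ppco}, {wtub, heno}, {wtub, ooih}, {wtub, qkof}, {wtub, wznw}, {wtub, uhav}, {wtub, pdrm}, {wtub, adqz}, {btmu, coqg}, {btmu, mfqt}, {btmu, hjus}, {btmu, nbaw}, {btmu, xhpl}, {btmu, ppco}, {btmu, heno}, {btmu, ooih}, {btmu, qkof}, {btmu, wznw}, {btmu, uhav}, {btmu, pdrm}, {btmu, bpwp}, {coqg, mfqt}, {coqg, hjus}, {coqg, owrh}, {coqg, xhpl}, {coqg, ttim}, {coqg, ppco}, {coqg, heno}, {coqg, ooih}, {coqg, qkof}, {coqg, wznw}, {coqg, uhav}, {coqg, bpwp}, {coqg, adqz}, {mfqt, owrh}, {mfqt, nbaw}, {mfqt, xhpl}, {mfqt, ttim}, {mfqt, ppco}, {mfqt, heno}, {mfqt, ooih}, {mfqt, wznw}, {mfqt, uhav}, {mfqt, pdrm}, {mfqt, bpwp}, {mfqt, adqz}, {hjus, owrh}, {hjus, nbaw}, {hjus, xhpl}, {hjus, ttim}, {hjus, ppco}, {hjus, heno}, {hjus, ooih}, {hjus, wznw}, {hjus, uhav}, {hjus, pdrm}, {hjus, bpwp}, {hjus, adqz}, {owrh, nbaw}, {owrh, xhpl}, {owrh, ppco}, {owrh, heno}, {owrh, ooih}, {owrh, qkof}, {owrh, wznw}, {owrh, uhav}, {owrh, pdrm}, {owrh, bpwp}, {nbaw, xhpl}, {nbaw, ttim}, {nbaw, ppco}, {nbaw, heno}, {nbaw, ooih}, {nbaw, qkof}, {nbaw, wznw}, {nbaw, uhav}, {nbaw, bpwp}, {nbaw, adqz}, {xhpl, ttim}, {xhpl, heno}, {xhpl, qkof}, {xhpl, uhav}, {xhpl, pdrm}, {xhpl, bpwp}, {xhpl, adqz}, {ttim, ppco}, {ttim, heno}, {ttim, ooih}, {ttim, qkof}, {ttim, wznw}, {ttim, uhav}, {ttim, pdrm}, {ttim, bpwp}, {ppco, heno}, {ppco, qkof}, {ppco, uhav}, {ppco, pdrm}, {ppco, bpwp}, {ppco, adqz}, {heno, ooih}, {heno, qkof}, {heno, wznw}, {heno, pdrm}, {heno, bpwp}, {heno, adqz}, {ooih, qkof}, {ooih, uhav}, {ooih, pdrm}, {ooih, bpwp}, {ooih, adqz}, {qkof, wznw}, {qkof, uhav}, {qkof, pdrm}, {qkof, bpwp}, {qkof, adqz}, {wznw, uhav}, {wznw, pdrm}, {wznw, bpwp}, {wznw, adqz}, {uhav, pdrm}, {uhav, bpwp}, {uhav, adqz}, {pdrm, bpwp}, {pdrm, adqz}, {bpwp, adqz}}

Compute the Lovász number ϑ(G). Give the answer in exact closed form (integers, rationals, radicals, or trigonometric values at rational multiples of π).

N(oazi) = {lesr, pyim, mtci, kngv, qmum, oadv, lwer, rxzn, btmu, coqg, mfqt, hjus, owrh, nbaw, xhpl, ttim, ppco, heno, ooih, qkof, wznw, uhav, pdrm, adqz}, |N(oazi)| = 24.
deg(ppco) = 23; N(ppco) = {lesr, pyim, mtci, pbuy, oazi, qmum, oadv, lwer, vmem, wtub, btmu, coqg, mfqt, hjus, owrh, nbaw, ttim, heno, qkof, uhav, pdrm, bpwp, adqz}.
deg(ooih) = 23; N(ooih) = {lesr, pyim, mtci, pbuy, oazi, qmum, oadv, lwer, vmem, wtub, btmu, coqg, mfqt, hjus, owrh, nbaw, ttim, heno, qkof, uhav, pdrm, bpwp, adqz}.
Vertex xhpl has 23 neighbors: lesr, pyim, mtci, pbuy, oazi, qmum, oadv, lwer, vmem, wtub, btmu, coqg, mfqt, hjus, owrh, nbaw, ttim, heno, qkof, uhav, pdrm, bpwp, adqz.
Complete 6-partite, parts [7, 6, 5, 5, 4, 2]: perfect, ϑ = α = 7.
≈ 7.0000000 (to 7 d.p.).
α=7, χ(Ḡ)=7; ϑ=7 lies between (collapsed).

7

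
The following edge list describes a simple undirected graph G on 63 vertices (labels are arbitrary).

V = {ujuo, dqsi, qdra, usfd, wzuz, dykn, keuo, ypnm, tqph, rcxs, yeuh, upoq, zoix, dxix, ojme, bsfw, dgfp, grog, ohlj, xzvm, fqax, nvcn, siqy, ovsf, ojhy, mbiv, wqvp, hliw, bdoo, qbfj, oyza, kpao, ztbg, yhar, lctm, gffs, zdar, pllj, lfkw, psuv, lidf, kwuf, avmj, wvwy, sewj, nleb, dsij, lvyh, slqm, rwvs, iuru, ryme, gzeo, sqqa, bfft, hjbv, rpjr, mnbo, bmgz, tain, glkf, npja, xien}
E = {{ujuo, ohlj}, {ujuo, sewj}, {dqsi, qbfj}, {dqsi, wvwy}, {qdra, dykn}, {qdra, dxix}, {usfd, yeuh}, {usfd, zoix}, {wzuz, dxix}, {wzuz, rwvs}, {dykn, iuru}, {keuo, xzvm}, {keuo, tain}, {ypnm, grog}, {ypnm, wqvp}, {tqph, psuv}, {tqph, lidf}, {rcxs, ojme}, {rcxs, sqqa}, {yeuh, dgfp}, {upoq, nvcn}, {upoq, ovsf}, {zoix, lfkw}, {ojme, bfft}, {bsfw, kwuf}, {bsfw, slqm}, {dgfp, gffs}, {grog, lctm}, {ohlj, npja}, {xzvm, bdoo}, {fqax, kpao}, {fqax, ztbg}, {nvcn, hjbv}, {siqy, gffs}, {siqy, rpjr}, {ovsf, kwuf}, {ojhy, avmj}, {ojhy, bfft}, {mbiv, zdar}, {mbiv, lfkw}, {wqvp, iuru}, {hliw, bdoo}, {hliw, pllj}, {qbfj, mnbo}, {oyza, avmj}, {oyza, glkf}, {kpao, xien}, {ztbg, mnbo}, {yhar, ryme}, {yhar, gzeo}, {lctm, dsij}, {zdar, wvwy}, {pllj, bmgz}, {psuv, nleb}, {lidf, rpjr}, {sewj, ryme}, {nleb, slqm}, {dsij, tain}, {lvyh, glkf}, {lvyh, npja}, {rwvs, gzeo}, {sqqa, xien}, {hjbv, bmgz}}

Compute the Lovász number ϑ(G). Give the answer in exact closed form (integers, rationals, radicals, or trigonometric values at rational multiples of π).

N(yeuh) = {usfd, dgfp}, |N(yeuh)| = 2.
N(rcxs) = {ojme, sqqa}, |N(rcxs)| = 2.
Vertex gzeo has 2 neighbors: yhar, rwvs.
deg(dxix) = 2; N(dxix) = {qdra, wzuz}.
G on 63 vertices is 2-regular; a single 63-cycle (edge-transitive).
A has 32 distinct eigenvalues ≈ [2.0, 1.99, 1.96, 1.911, 1.843, 1.756, 1.652, 1.532, 1.396, 1.247, 1.085, 0.912, 0.731, 0.542, 0.347, 0.149, -0.05, -0.249, -0.445, -0.637, -0.823, -1.0, -1.167, -1.323, -1.466, -1.594, -1.707, -1.802, -1.879, -1.938, -1.978, -1.998].
Lovász (edge-transitive): ϑ = −63·(-2*cos(pi/63))/((2)−(-2*cos(pi/63))) = 63*cos(pi/63)/(cos(pi/63) + 1).
≈ 31.4804 (to 4 d.p.).
α=31, χ(Ḡ)=32; ϑ=63*cos(pi/63)/(cos(pi/63) + 1) lies between (both strict).

63*cos(pi/63)/(cos(pi/63) + 1)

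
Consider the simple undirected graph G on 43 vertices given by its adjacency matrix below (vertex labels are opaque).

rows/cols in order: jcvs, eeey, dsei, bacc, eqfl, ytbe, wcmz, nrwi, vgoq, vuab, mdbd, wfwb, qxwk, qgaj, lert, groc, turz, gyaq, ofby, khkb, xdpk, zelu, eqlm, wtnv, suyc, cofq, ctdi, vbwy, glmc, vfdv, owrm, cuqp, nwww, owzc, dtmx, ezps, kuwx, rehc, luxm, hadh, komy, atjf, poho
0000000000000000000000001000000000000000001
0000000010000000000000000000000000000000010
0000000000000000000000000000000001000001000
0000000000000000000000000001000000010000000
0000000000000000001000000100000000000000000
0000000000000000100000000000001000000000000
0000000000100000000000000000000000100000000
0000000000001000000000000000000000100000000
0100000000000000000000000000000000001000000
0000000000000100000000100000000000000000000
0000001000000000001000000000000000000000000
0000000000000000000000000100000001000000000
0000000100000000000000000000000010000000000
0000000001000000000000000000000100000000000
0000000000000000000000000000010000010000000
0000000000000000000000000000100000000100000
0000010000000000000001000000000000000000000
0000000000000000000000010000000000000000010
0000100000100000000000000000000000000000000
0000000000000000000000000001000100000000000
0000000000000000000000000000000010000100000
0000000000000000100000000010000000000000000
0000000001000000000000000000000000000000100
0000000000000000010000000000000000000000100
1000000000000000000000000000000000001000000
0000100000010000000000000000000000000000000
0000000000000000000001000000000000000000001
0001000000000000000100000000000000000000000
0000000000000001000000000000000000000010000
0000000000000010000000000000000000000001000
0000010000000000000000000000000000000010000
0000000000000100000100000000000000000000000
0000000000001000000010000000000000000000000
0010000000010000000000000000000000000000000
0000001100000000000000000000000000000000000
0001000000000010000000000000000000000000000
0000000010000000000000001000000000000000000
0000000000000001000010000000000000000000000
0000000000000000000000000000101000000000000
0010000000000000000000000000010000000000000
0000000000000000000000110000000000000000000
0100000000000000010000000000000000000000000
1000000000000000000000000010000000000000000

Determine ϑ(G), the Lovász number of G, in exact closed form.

N(turz) = {ytbe, zelu}, |N(turz)| = 2.
deg(cuqp) = 2; N(cuqp) = {qgaj, khkb}.
deg(nrwi) = 2; N(nrwi) = {qxwk, dtmx}.
deg(kuwx) = 2; N(kuwx) = {vgoq, suyc}.
43-vertex 2-regular graph: connected 2-regular on 43 ⇒ C_{43}.
spec(A) ≈ [2.0, 1.97869, 1.9152, 1.8109, 1.668, 1.48954, 1.27935, 1.04188, 0.78221, 0.50587, 0.21874, -0.07304, -0.36327, -0.64576, -0.91448, -1.16372, -1.38815, -1.58299, -1.7441, -1.86803, -1.95215, -1.99466] (distinct, 5 d.p.).
λ_max=2, λ_min=-2*cos(pi/43); ϑ = −43·λ_min/(λ_max−λ_min) = 43*cos(pi/43)/(cos(pi/43) + 1).
ϑ(G) ≈ 21.471283746.
α=21, χ(Ḡ)=22; ϑ=43*cos(pi/43)/(cos(pi/43) + 1) lies between (both strict).

43*cos(pi/43)/(cos(pi/43) + 1)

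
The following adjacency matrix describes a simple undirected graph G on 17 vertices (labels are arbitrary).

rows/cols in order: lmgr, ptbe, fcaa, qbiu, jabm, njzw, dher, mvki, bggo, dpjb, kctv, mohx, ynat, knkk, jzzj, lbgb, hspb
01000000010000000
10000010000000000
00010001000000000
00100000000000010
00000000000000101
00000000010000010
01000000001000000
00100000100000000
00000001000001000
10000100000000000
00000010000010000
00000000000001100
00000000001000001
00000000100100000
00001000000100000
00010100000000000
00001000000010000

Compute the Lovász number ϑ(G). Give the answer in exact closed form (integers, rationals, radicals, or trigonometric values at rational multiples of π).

N(qbiu) = {fcaa, lbgb}, |N(qbiu)| = 2.
deg(lbgb) = 2; N(lbgb) = {qbiu, njzw}.
N(jzzj) = {jabm, mohx}, |N(jzzj)| = 2.
Vertex bggo has 2 neighbors: mvki, knkk.
Every vertex has degree 2 (N=17); connected 2-regular on 17 ⇒ C_{17}.
The 9 distinct eigenvalues: [2.0, 1.865, 1.478, 0.891, 0.185, -0.547, -1.205, -1.7, -1.966].
ϑ = −N·λ_min/(λ_max−λ_min) = −17·(-2*cos(pi/17))/(2−(-2*cos(pi/17))) = 17*cos(pi/17)/(cos(pi/17) + 1).
= 8.427014… (decimal).
8 ≤ 17*cos(pi/17)/(cos(pi/17) + 1) ≤ 9: both strict.

17*cos(pi/17)/(cos(pi/17) + 1)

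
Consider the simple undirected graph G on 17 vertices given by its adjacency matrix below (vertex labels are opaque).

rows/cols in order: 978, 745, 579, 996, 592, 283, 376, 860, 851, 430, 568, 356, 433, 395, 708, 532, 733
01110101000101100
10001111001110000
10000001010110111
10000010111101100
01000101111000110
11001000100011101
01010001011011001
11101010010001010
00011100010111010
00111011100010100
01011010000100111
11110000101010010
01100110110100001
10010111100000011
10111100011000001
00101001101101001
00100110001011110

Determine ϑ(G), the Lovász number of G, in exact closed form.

sqrt(17)

Vertex 283 has 8 neighbors: 978, 745, 592, 851, 433, 395, 708, 733.
N(860) = {978, 745, 579, 592, 376, 430, 395, 532}, |N(860)| = 8.
deg(376) = 8; N(376) = {745, 996, 860, 430, 568, 433, 395, 733}.
deg(568) = 8; N(568) = {745, 996, 592, 376, 356, 708, 532, 733}.
G on 17 vertices is 8-regular; strongly regular (17,8,3,4).
Distinct eigenvalues (to 5 d.p.): [8.0, 1.56155, -2.56155].
Lovász (edge-transitive): ϑ = −17·(-sqrt(17)/2 - 1/2)/((8)−(-sqrt(17)/2 - 1/2)) = sqrt(17).
Numerically 4.12311.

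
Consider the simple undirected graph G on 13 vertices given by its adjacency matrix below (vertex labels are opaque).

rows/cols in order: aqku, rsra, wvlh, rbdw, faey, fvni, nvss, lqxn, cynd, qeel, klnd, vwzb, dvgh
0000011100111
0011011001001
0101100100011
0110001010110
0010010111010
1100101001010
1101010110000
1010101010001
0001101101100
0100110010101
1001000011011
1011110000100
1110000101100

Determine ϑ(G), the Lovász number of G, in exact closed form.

sqrt(13)

N(klnd) = {aqku, rbdw, cynd, qeel, vwzb, dvgh}, |N(klnd)| = 6.
N(vwzb) = {aqku, wvlh, rbdw, faey, fvni, klnd}, |N(vwzb)| = 6.
N(rbdw) = {rsra, wvlh, nvss, cynd, klnd, vwzb}, |N(rbdw)| = 6.
Vertex fvni has 6 neighbors: aqku, rsra, faey, nvss, qeel, vwzb.
13-vertex 6-regular graph: strongly regular (13,6,2,3).
A has 3 distinct eigenvalues ≈ [6.0, 1.30278, -2.30278].
With N=13: ϑ(G) = 13·(-(-sqrt(13)/2 - 1/2))/(6−(-sqrt(13)/2 - 1/2)) = sqrt(13).
= 3.6056… (decimal).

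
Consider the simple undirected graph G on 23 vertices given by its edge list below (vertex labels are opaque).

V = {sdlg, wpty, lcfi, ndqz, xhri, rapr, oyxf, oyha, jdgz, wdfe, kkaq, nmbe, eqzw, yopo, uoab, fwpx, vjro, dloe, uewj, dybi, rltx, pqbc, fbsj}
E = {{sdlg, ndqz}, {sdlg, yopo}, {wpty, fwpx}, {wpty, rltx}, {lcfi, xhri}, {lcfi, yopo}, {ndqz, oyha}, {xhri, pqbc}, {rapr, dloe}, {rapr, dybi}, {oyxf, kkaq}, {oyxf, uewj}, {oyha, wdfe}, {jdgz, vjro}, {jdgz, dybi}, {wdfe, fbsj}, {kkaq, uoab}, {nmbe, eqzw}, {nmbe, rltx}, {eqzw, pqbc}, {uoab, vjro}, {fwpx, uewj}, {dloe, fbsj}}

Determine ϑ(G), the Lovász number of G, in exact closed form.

23*cos(pi/23)/(cos(pi/23) + 1)

deg(yopo) = 2; N(yopo) = {sdlg, lcfi}.
N(sdlg) = {ndqz, yopo}, |N(sdlg)| = 2.
Vertex dloe has 2 neighbors: rapr, fbsj.
deg(fbsj) = 2; N(fbsj) = {wdfe, dloe}.
23-vertex 2-regular graph: the odd cycle C_{23}.
The 12 distinct eigenvalues: [2.0, 1.926, 1.709, 1.365, 0.92, 0.407, -0.136, -0.67, -1.153, -1.551, -1.834, -1.981].
−23·(-2*cos(pi/23)) / ((2)−(-2*cos(pi/23))) = 23*cos(pi/23)/(cos(pi/23) + 1) = ϑ(G).
ϑ(G) ≈ 11.4462.
11 ≤ 23*cos(pi/23)/(cos(pi/23) + 1) ≤ 12: both strict.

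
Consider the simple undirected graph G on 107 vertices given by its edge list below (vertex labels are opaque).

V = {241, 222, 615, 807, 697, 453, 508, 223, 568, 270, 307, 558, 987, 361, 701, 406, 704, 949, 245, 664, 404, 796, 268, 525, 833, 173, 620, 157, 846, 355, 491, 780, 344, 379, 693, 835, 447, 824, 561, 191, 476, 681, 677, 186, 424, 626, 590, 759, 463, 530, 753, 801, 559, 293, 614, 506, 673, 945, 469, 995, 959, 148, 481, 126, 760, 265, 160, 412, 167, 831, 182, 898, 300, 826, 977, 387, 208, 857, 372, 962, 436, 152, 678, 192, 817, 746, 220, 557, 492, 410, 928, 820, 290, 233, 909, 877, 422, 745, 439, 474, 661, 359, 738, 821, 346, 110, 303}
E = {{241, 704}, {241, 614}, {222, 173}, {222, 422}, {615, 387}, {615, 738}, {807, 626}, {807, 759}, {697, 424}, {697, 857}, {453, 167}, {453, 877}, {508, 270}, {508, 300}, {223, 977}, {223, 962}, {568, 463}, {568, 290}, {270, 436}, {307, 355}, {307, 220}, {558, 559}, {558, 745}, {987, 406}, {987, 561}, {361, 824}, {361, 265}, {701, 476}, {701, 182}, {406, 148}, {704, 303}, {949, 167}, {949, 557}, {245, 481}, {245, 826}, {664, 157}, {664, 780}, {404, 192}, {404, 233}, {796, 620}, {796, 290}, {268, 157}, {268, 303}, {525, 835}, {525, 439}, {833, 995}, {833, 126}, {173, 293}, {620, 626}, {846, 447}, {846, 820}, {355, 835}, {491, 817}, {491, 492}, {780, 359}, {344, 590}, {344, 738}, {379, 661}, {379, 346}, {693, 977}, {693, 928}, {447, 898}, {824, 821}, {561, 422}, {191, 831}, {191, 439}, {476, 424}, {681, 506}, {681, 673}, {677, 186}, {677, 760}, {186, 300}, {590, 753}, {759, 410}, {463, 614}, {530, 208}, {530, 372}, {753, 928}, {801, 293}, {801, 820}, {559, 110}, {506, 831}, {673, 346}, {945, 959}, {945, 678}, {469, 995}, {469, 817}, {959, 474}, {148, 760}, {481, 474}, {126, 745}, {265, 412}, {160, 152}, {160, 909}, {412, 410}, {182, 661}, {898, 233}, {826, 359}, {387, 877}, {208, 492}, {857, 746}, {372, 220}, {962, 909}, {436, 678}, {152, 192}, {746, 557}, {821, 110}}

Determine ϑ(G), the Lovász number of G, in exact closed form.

107*cos(pi/107)/(cos(pi/107) + 1)

deg(745) = 2; N(745) = {558, 126}.
N(346) = {379, 673}, |N(346)| = 2.
deg(833) = 2; N(833) = {995, 126}.
N(463) = {568, 614}, |N(463)| = 2.
Regular of degree 2 on 107 vertices: connected 2-regular on 107 ⇒ C_{107}.
spec(A) ≈ [2.0, 1.9966, 1.9862, 1.969, 1.9451, 1.9144, 1.8771, 1.8334, 1.7833, 1.7271, 1.665, 1.5971, 1.5237, 1.445, 1.3614, 1.273, 1.1803, 1.0835, 0.983, 0.8791, 0.7721, 0.6625, 0.5506, 0.4369, 0.3216, 0.2052, 0.0881, -0.0294, -0.1467, -0.2635, -0.3794, -0.494, -0.6069, -0.7176, -0.826, -0.9314, -1.0337, -1.1324, -1.2272, -1.3178, -1.4038, -1.485, -1.561, -1.6317, -1.6968, -1.756, -1.8092, -1.8561, -1.8966, -1.9306, -1.9579, -1.9785, -1.9922, -1.9991] (distinct, 4 d.p.).
−107·(-2*cos(pi/107)) / ((2)−(-2*cos(pi/107))) = 107*cos(pi/107)/(cos(pi/107) + 1) = ϑ(G).
= 53.4884684… (decimal).
53 ≤ 107*cos(pi/107)/(cos(pi/107) + 1) ≤ 54: both strict.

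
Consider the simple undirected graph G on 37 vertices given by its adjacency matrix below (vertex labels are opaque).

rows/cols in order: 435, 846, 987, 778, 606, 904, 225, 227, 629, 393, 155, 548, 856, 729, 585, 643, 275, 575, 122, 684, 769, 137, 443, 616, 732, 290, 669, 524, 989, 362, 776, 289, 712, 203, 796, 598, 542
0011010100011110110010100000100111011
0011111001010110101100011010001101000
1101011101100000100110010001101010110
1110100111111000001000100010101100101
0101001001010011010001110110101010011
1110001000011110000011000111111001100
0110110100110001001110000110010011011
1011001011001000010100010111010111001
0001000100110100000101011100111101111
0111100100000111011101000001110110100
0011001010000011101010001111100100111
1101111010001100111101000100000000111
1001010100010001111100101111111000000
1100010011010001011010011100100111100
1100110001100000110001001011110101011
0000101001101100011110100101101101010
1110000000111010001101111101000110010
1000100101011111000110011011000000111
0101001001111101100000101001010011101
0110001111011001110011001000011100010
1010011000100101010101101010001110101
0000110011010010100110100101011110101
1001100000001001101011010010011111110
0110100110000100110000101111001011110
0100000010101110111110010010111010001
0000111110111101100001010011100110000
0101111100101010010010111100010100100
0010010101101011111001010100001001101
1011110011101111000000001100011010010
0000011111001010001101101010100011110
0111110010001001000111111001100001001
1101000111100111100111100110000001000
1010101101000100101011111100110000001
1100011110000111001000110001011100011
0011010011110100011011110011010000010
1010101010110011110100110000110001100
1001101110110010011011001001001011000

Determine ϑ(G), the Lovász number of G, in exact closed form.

sqrt(37)

Vertex 435 has 18 neighbors: 987, 778, 904, 227, 548, 856, 729, 585, 275, 575, 769, 443, 989, 289, 712, 203, 598, 542.
deg(598) = 18; N(598) = {435, 987, 606, 225, 629, 155, 548, 585, 643, 275, 575, 684, 443, 616, 989, 362, 203, 796}.
deg(732) = 18; N(732) = {846, 629, 155, 856, 729, 585, 275, 575, 122, 684, 769, 616, 669, 989, 362, 776, 712, 542}.
Vertex 575 has 18 neighbors: 435, 606, 227, 393, 548, 856, 729, 585, 643, 684, 769, 616, 732, 669, 524, 796, 598, 542.
Regular of degree 18 on 37 vertices: Paley(37): SR with (k,λ,μ)=(18,8,9).
The 3 distinct eigenvalues: [18.0, 2.5414, -3.5414].
Lovász (edge-transitive): ϑ = −37·(-sqrt(37)/2 - 1/2)/((18)−(-sqrt(37)/2 - 1/2)) = sqrt(37).
Numerically 6.082762530.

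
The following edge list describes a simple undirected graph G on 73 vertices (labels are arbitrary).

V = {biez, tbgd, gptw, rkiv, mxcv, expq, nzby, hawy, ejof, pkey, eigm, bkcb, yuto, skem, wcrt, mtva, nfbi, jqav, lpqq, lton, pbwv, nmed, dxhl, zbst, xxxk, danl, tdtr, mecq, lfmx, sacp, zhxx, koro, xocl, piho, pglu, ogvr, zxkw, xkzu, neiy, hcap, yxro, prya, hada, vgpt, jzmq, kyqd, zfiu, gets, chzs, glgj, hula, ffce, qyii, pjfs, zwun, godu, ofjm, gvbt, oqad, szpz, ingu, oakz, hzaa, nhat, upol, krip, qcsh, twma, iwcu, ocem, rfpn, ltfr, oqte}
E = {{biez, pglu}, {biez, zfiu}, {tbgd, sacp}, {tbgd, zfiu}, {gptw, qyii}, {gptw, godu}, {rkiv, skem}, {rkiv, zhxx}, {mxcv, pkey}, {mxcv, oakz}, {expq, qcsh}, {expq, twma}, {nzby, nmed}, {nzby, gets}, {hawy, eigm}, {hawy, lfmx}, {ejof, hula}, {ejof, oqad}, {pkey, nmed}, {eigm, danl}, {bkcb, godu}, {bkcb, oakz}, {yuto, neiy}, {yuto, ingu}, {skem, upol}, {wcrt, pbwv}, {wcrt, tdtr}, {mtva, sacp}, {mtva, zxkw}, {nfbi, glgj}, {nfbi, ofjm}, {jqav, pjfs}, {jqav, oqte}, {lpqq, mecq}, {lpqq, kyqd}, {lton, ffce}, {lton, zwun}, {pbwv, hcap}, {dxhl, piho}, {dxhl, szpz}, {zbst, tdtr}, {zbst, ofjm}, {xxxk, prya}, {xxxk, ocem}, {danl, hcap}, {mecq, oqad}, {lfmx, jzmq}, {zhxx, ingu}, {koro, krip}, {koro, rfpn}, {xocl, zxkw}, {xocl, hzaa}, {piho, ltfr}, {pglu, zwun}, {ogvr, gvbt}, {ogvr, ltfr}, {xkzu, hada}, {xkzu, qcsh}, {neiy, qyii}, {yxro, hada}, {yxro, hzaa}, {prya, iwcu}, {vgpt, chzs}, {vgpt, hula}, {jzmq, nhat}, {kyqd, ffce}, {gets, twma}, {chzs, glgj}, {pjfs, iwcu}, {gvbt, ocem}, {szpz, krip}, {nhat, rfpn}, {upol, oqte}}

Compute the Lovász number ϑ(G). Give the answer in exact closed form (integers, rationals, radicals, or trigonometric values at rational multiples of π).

73*cos(pi/73)/(cos(pi/73) + 1)

N(vgpt) = {chzs, hula}, |N(vgpt)| = 2.
deg(twma) = 2; N(twma) = {expq, gets}.
N(prya) = {xxxk, iwcu}, |N(prya)| = 2.
N(chzs) = {vgpt, glgj}, |N(chzs)| = 2.
G on 73 vertices is 2-regular; connected 2-regular on 73 ⇒ C_{73}.
Distinct eigenvalues (to 3 d.p.): [2.0, 1.993, 1.97, 1.934, 1.883, 1.818, 1.739, 1.648, 1.544, 1.429, 1.304, 1.169, 1.025, 0.873, 0.715, 0.552, 0.385, 0.215, 0.043, -0.129, -0.3, -0.469, -0.634, -0.795, -0.95, -1.098, -1.237, -1.368, -1.488, -1.598, -1.695, -1.78, -1.852, -1.91, -1.954, -1.983, -1.998].
Lovász: ϑ = −73(-2*cos(pi/73))/(2+-(-1)*2*cos(pi/73)) = 73*cos(pi/73)/(cos(pi/73) + 1).
ϑ(G) ≈ 36.483094774.
Sandwich: α(G)=36 ≤ ϑ(G)=73*cos(pi/73)/(cos(pi/73) + 1) ≤ χ(Ḡ)=37 (both strict).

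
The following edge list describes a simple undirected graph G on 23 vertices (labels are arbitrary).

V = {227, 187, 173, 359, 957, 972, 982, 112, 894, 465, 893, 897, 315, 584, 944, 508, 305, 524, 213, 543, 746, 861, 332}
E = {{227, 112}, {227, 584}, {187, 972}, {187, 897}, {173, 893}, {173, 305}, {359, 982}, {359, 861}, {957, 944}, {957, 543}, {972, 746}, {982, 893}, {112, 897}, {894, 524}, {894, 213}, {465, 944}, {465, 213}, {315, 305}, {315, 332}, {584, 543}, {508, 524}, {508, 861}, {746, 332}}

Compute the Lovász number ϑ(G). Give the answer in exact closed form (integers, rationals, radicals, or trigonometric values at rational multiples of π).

N(584) = {227, 543}, |N(584)| = 2.
deg(508) = 2; N(508) = {524, 861}.
Vertex 893 has 2 neighbors: 173, 982.
N(227) = {112, 584}, |N(227)| = 2.
deg(v) = 2 for all v (|V|=23); this is C_{23}, the 23-cycle.
spec(A) ≈ [2.0, 1.925835, 1.708839, 1.365106, 0.92013, 0.406912, -0.136485, -0.669759, -1.153361, -1.551423, -1.834423, -1.981372] (distinct, 6 d.p.).
Lovász: ϑ = −23(-2*cos(pi/23))/(2+-(-1)*2*cos(pi/23)) = 23*cos(pi/23)/(cos(pi/23) + 1).
≈ 11.446194 (to 6 d.p.).
11 ≤ 23*cos(pi/23)/(cos(pi/23) + 1) ≤ 12: both strict.

23*cos(pi/23)/(cos(pi/23) + 1)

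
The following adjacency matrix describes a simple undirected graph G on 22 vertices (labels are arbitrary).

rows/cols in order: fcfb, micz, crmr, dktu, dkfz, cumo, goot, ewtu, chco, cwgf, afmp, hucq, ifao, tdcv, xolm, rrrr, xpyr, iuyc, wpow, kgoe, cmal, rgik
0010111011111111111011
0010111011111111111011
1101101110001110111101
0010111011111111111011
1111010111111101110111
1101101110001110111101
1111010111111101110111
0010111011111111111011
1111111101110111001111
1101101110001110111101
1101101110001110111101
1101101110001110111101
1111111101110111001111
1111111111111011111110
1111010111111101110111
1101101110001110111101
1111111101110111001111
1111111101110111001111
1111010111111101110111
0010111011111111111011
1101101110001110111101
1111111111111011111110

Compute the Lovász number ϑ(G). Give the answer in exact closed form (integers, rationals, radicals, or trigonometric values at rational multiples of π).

7

deg(tdcv) = 20; N(tdcv) = {fcfb, micz, crmr, dktu, dkfz, cumo, goot, ewtu, chco, cwgf, afmp, hucq, ifao, xolm, rrrr, xpyr, iuyc, wpow, kgoe, cmal}.
Vertex chco has 18 neighbors: fcfb, micz, crmr, dktu, dkfz, cumo, goot, ewtu, cwgf, afmp, hucq, tdcv, xolm, rrrr, wpow, kgoe, cmal, rgik.
deg(cmal) = 15; N(cmal) = {fcfb, micz, dktu, dkfz, goot, ewtu, chco, ifao, tdcv, xolm, xpyr, iuyc, wpow, kgoe, rgik}.
deg(rrrr) = 15; N(rrrr) = {fcfb, micz, dktu, dkfz, goot, ewtu, chco, ifao, tdcv, xolm, xpyr, iuyc, wpow, kgoe, rgik}.
K_{7,5,4,4,2} (perfect); ϑ(G) = α(G) = max{7,5,4,4,2} = 7.
= 7.00000… (decimal).
α=7, χ(Ḡ)=7; ϑ=7 lies between (collapsed).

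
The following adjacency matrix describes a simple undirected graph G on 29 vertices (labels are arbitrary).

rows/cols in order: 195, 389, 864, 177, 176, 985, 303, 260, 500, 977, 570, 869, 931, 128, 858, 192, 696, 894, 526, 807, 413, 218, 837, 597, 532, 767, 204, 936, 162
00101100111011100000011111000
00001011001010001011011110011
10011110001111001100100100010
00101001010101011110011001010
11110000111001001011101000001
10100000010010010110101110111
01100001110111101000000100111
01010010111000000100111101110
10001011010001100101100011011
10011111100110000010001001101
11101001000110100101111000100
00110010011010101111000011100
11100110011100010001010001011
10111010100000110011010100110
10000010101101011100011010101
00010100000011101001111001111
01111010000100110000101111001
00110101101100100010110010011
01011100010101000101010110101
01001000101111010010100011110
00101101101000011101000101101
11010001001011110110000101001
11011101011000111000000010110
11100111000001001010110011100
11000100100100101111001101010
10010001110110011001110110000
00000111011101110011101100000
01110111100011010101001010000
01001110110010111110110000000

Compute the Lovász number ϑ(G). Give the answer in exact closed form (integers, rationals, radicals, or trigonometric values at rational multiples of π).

deg(526) = 14; N(526) = {389, 177, 176, 985, 977, 869, 128, 894, 807, 218, 597, 532, 204, 162}.
Vertex 218 has 14 neighbors: 195, 389, 177, 260, 570, 931, 128, 858, 192, 894, 526, 597, 767, 162.
Vertex 597 has 14 neighbors: 195, 389, 864, 985, 303, 260, 128, 696, 526, 413, 218, 532, 767, 204.
N(807) = {389, 176, 500, 570, 869, 931, 128, 192, 526, 413, 532, 767, 204, 936}, |N(807)| = 14.
Every vertex has degree 14 (N=29); SR(29,14,6,7) — a Paley graph.
Distinct eigenvalues (to 5 d.p.): [14.0, 2.19258, -3.19258].
λ_max=14, λ_min=-sqrt(29)/2 - 1/2; ϑ = −29·λ_min/(λ_max−λ_min) = sqrt(29).
≈ 5.38516 (to 5 d.p.).

sqrt(29)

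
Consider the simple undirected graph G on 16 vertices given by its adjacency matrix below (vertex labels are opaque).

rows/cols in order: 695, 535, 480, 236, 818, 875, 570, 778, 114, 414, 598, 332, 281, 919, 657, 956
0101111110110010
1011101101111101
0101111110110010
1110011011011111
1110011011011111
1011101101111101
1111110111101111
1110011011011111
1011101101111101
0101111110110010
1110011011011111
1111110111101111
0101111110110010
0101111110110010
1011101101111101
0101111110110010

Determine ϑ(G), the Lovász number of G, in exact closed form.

N(598) = {695, 535, 480, 875, 570, 114, 414, 332, 281, 919, 657, 956}, |N(598)| = 12.
deg(875) = 12; N(875) = {695, 480, 236, 818, 570, 778, 414, 598, 332, 281, 919, 956}.
deg(281) = 10; N(281) = {535, 236, 818, 875, 570, 778, 114, 598, 332, 657}.
Vertex 535 has 12 neighbors: 695, 480, 236, 818, 570, 778, 414, 598, 332, 281, 919, 956.
Complete multipartite on [6, 4, 4, 2]: sandwich collapses at ϑ=6.
= 6.00000000… (decimal).
Check 6 ≤ 6 ≤ 6: collapsed.

6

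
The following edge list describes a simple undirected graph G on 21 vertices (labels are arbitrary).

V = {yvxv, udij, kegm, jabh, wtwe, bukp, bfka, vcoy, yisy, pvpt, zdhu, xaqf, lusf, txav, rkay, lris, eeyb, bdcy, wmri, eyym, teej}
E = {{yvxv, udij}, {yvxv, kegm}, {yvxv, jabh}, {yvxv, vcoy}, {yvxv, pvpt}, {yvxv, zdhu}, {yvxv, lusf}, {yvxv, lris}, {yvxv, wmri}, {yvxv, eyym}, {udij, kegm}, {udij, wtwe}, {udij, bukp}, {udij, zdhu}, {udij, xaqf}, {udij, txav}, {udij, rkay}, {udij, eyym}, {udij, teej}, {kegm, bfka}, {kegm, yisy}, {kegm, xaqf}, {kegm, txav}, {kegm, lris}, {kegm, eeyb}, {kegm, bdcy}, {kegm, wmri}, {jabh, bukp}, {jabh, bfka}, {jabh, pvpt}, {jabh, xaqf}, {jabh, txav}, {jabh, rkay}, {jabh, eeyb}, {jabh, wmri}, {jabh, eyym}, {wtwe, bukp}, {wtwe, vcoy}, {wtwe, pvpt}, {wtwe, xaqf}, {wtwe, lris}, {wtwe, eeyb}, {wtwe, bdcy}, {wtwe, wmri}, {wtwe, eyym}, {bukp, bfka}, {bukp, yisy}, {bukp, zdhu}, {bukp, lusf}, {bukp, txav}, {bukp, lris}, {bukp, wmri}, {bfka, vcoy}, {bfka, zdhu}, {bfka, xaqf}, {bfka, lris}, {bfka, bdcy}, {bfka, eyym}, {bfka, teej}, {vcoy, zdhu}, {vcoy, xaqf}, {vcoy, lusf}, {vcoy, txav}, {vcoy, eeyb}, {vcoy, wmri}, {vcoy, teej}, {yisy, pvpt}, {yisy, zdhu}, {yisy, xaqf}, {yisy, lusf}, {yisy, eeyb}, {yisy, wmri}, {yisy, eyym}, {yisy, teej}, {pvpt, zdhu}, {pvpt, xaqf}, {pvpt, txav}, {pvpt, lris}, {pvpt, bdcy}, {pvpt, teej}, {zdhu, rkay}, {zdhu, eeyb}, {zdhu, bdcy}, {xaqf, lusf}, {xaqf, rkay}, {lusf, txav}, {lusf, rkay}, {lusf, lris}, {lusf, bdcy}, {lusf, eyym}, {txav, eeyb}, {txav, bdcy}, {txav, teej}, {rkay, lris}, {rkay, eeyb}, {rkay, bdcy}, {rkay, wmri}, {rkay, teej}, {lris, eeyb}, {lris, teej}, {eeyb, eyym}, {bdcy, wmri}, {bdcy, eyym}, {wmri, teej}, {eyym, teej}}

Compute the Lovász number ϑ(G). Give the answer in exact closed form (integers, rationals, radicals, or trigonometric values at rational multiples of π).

6

deg(lris) = 10; N(lris) = {yvxv, kegm, wtwe, bukp, bfka, pvpt, lusf, rkay, eeyb, teej}.
Vertex bfka has 10 neighbors: kegm, jabh, bukp, vcoy, zdhu, xaqf, lris, bdcy, eyym, teej.
N(vcoy) = {yvxv, wtwe, bfka, zdhu, xaqf, lusf, txav, eeyb, wmri, teej}, |N(vcoy)| = 10.
N(eyym) = {yvxv, udij, jabh, wtwe, bfka, yisy, lusf, eeyb, bdcy, teej}, |N(eyym)| = 10.
10-regular, N=21; Kneser-type, 2-subsets of [7].
spec(A) ≈ [10.0, 1.0, -4.0] (distinct, 3 d.p.).
−21·(-4) / ((10)−(-4)) = 6 = ϑ(G).
Numerically 6.00000.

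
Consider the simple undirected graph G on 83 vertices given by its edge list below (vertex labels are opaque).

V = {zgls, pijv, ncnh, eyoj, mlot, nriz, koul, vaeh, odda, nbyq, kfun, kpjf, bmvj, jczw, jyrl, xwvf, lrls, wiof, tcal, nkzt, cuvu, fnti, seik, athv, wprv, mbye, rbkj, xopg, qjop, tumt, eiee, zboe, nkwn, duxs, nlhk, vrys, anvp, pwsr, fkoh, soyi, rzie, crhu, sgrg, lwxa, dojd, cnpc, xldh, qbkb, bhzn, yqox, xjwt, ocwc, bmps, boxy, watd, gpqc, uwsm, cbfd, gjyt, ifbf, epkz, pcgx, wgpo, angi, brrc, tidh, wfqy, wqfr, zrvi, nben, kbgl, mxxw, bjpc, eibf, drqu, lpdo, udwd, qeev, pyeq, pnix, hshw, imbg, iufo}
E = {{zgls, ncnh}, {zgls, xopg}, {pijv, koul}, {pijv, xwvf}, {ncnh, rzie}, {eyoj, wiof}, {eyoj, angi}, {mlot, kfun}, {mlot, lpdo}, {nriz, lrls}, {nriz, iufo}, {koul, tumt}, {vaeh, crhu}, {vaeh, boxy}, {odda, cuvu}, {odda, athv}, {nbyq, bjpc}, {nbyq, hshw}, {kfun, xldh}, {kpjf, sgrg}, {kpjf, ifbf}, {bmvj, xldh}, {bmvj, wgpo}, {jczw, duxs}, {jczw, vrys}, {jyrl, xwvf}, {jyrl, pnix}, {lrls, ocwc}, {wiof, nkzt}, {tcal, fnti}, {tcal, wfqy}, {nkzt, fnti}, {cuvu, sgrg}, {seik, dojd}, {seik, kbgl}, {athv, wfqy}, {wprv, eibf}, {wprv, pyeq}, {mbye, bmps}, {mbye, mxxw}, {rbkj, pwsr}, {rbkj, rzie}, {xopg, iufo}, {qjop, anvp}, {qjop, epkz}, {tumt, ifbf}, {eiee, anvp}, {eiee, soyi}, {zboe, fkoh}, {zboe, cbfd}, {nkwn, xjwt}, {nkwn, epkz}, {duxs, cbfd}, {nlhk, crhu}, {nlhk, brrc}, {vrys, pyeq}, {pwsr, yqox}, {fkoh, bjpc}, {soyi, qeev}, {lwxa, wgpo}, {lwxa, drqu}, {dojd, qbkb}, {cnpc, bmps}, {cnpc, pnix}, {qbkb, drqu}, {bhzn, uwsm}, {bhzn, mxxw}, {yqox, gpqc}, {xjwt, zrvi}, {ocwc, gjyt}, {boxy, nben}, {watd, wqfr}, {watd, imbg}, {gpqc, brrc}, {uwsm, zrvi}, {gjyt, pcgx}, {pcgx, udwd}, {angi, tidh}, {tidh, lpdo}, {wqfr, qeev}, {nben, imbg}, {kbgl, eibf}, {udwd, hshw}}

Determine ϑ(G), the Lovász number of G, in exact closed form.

deg(drqu) = 2; N(drqu) = {lwxa, qbkb}.
deg(lrls) = 2; N(lrls) = {nriz, ocwc}.
Vertex gjyt has 2 neighbors: ocwc, pcgx.
Vertex wgpo has 2 neighbors: bmvj, lwxa.
Every vertex has degree 2 (N=83); the odd cycle C_{83}.
A has 42 distinct eigenvalues ≈ [2.0, 1.994, 1.977, 1.949, 1.909, 1.858, 1.797, 1.726, 1.644, 1.553, 1.454, 1.346, 1.23, 1.107, 0.978, 0.843, 0.704, 0.56, 0.413, 0.264, 0.113, -0.038, -0.189, -0.339, -0.487, -0.632, -0.774, -0.911, -1.043, -1.169, -1.289, -1.401, -1.505, -1.6, -1.686, -1.763, -1.829, -1.885, -1.93, -1.964, -1.987, -1.999].
Lovász (edge-transitive): ϑ = −83·(-2*cos(pi/83))/((2)−(-2*cos(pi/83))) = 83*cos(pi/83)/(cos(pi/83) + 1).
Numerically 41.485133.
Check 41 ≤ 83*cos(pi/83)/(cos(pi/83) + 1) ≤ 42: both strict.

83*cos(pi/83)/(cos(pi/83) + 1)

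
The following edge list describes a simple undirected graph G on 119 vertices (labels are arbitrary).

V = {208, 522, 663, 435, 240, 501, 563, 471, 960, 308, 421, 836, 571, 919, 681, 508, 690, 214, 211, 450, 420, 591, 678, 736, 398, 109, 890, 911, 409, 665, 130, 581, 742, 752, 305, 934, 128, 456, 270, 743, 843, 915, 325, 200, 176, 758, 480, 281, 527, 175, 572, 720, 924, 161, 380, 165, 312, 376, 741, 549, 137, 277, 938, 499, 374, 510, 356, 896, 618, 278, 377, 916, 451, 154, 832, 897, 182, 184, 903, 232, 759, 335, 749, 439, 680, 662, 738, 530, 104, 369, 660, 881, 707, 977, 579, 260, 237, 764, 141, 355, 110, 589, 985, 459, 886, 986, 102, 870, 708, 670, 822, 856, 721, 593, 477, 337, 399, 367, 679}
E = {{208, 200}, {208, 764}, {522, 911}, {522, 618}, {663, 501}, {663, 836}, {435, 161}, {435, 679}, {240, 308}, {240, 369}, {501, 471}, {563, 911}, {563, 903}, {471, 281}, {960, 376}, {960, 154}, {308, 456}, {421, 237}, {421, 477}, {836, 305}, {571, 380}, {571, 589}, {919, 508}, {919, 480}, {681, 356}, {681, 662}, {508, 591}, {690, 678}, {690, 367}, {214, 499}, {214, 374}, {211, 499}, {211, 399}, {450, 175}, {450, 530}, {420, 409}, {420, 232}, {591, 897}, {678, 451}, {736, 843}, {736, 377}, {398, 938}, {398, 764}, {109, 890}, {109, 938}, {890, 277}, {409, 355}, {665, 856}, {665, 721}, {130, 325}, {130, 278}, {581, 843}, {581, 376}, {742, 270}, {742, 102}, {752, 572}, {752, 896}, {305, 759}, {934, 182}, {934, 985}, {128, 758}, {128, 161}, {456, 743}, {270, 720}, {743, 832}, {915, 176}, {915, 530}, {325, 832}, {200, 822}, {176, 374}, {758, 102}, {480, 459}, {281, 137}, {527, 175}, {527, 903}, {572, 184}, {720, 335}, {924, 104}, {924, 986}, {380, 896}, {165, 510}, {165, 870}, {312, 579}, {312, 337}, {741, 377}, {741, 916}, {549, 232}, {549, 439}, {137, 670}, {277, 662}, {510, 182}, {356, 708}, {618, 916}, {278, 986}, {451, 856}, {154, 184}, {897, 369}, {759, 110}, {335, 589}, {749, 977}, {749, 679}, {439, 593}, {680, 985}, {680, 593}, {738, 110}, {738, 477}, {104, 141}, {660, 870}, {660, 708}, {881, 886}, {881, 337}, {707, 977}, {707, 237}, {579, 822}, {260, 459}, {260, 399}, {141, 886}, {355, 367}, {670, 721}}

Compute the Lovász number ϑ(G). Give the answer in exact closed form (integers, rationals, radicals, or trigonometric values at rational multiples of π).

119*cos(pi/119)/(cos(pi/119) + 1)

deg(690) = 2; N(690) = {678, 367}.
deg(563) = 2; N(563) = {911, 903}.
N(102) = {742, 758}, |N(102)| = 2.
N(337) = {312, 881}, |N(337)| = 2.
deg(v) = 2 for all v (|V|=119); the odd cycle C_{119}.
The 60 distinct eigenvalues: [2.0, 1.997, 1.989, 1.975, 1.956, 1.931, 1.9, 1.865, 1.824, 1.778, 1.728, 1.672, 1.612, 1.547, 1.478, 1.405, 1.328, 1.247, 1.163, 1.075, 0.985, 0.891, 0.796, 0.698, 0.598, 0.496, 0.393, 0.289, 0.185, 0.079, -0.026, -0.132, -0.237, -0.342, -0.445, -0.547, -0.648, -0.747, -0.844, -0.938, -1.03, -1.119, -1.205, -1.288, -1.367, -1.442, -1.513, -1.58, -1.642, -1.7, -1.754, -1.802, -1.845, -1.883, -1.916, -1.944, -1.966, -1.983, -1.994, -1.999].
λ_max=2, λ_min=-2*cos(pi/119); ϑ = −119·λ_min/(λ_max−λ_min) = 119*cos(pi/119)/(cos(pi/119) + 1).
= 59.48963… (decimal).
Check 59 ≤ 119*cos(pi/119)/(cos(pi/119) + 1) ≤ 60: both strict.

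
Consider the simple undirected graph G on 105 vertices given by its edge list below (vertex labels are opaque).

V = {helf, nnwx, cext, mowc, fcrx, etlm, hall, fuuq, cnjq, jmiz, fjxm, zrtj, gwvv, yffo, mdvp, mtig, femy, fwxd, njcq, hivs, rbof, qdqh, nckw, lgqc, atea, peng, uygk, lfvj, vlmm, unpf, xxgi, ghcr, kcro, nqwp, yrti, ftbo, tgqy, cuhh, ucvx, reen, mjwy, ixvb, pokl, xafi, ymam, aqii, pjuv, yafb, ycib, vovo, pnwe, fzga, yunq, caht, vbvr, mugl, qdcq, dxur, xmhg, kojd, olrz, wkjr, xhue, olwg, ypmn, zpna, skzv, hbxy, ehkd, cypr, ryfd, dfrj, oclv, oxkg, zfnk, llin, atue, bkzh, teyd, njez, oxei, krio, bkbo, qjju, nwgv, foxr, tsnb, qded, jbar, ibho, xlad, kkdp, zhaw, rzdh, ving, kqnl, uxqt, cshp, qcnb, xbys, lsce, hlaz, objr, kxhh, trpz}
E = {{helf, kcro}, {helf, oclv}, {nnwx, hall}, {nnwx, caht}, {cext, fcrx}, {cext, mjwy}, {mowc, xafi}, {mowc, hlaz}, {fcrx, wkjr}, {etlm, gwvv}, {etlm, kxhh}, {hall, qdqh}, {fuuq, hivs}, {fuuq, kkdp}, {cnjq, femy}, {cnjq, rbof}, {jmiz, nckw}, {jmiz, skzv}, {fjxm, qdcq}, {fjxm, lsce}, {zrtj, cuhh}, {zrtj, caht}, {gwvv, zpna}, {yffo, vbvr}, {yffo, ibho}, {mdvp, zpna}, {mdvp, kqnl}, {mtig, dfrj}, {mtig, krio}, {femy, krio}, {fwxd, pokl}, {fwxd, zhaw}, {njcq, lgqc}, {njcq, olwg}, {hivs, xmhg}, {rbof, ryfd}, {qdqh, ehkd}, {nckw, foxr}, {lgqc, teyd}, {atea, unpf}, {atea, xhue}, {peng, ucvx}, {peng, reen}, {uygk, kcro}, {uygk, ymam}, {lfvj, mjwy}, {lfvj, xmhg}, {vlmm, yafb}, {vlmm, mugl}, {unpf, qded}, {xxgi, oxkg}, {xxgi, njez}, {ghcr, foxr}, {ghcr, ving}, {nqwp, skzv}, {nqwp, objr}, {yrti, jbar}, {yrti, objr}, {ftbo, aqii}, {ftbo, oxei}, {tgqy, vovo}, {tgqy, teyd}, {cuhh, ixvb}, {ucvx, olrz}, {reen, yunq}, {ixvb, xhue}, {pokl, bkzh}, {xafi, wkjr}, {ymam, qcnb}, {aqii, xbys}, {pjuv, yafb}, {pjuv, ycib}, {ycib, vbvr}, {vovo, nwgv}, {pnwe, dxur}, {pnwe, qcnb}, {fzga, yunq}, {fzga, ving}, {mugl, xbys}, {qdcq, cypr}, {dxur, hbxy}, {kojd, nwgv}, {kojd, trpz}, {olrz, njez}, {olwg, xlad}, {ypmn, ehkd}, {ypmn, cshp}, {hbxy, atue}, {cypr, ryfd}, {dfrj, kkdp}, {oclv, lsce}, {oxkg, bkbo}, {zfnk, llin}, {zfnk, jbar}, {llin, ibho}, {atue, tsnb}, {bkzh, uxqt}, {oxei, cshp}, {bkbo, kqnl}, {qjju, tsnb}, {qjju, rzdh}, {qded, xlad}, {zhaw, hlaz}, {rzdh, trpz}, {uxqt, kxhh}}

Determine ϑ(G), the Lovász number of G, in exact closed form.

N(lsce) = {fjxm, oclv}, |N(lsce)| = 2.
Vertex xlad has 2 neighbors: olwg, qded.
N(oxkg) = {xxgi, bkbo}, |N(oxkg)| = 2.
Vertex reen has 2 neighbors: peng, yunq.
105-vertex 2-regular graph: connected 2-regular on 105 ⇒ C_{105}.
The 53 distinct eigenvalues: [2.0, 1.99642, 1.98569, 1.96786, 1.94298, 1.91115, 1.87247, 1.82709, 1.77517, 1.7169, 1.65248, 1.58214, 1.50614, 1.42475, 1.33826, 1.24698, 1.15123, 1.05137, 0.94774, 0.84071, 0.73068, 0.61803, 0.50317, 0.38651, 0.26847, 0.14946, 0.02992, -0.08973, -0.20906, -0.32764, -0.44504, -0.56085, -0.67466, -0.78605, -0.89463, -1.0, -1.10179, -1.19964, -1.2932, -1.38213, -1.4661, -1.54483, -1.61803, -1.68544, -1.74682, -1.80194, -1.85061, -1.89265, -1.92793, -1.9563, -1.97766, -1.99195, -1.9991].
−105·(-2*cos(pi/105)) / ((2)−(-2*cos(pi/105))) = 105*cos(pi/105)/(cos(pi/105) + 1) = ϑ(G).
ϑ(G) ≈ 52.488248718.
Sandwich: α(G)=52 ≤ ϑ(G)=105*cos(pi/105)/(cos(pi/105) + 1) ≤ χ(Ḡ)=53 (both strict).

105*cos(pi/105)/(cos(pi/105) + 1)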